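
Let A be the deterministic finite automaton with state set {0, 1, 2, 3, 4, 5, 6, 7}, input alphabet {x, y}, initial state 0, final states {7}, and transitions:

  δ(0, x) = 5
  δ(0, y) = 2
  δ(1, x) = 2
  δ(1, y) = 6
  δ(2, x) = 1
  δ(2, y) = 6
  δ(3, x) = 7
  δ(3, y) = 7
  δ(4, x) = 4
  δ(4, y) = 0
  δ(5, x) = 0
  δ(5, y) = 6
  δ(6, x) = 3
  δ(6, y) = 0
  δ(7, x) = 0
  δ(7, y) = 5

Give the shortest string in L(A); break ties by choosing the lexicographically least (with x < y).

xyxx

A breadth-first search from 0 reaches an accepting state first via the path 0 → 5 → 6 → 3 → 7 on input xyxx.
No string of length < 4 is accepted (BFS exhausts all shorter strings without reaching an accepting state), and xyxx is the lexicographically least accepting string of length 4.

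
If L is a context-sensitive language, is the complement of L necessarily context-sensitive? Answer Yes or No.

The context-sensitive languages are exactly NSPACE(n), and by the Immerman–Szelepcsényi theorem nondeterministic space classes (from log n up) are closed under complement.
So the context-sensitive languages are closed under complement.

Yes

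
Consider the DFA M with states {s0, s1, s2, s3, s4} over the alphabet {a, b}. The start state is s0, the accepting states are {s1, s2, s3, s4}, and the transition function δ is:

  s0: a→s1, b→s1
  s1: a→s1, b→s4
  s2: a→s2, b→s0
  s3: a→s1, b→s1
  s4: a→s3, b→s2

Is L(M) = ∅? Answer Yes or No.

The string a is accepted: the run s0 → s1 ends in the accepting state s1.
Since at least one string is accepted, L(M) is not empty.

No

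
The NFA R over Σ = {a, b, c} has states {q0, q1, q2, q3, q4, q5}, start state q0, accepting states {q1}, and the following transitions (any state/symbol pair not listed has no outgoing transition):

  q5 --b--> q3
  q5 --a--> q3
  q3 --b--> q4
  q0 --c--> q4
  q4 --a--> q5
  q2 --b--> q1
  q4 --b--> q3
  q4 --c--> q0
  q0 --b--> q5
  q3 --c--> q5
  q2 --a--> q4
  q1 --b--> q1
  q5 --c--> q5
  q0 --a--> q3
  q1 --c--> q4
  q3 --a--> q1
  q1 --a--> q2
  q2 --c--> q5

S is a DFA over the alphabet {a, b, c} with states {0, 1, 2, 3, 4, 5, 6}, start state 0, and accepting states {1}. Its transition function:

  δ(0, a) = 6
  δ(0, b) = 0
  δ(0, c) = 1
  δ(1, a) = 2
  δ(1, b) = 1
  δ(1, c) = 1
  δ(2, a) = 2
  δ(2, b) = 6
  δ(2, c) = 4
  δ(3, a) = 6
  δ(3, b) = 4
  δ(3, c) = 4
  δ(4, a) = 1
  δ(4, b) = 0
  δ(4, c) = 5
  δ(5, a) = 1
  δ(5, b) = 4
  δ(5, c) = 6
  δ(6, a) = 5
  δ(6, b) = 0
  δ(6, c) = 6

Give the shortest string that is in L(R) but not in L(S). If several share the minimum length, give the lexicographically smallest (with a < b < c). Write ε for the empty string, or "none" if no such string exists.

The string aa is accepted by R but not by S.
No shorter string lies in the difference, and aa is the lexicographically first length-2 string in L(R) \ L(S).

aa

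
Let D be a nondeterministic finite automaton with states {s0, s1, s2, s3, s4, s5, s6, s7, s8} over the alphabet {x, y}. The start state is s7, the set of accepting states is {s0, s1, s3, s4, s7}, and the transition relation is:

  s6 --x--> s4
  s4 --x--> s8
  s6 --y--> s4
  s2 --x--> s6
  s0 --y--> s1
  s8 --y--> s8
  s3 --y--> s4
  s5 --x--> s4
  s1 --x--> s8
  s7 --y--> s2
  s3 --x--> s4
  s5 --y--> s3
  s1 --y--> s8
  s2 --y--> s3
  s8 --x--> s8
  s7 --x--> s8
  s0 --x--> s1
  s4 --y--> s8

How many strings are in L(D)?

6

The useful subgraph on states {s2, s3, s4, s6, s7} is acyclic, so L(D) is finite; the longest accepting path visits 4 useful states, giving maximum string length 3.
Counting accepting paths from s7 by length: 1 of length 0, 1 of length 2, 4 of length 3. Total 6.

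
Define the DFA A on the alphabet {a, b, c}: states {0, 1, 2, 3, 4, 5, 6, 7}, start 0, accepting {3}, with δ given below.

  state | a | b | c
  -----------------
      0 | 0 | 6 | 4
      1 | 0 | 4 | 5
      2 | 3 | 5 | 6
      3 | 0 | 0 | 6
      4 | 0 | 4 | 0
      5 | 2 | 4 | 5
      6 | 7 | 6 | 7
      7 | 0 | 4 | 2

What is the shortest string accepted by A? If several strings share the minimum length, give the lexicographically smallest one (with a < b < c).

baca

A breadth-first search from 0 reaches an accepting state first via the path 0 → 6 → 7 → 2 → 3 on input baca.
No string of length < 4 is accepted (BFS exhausts all shorter strings without reaching an accepting state), and baca is the lexicographically least accepting string of length 4.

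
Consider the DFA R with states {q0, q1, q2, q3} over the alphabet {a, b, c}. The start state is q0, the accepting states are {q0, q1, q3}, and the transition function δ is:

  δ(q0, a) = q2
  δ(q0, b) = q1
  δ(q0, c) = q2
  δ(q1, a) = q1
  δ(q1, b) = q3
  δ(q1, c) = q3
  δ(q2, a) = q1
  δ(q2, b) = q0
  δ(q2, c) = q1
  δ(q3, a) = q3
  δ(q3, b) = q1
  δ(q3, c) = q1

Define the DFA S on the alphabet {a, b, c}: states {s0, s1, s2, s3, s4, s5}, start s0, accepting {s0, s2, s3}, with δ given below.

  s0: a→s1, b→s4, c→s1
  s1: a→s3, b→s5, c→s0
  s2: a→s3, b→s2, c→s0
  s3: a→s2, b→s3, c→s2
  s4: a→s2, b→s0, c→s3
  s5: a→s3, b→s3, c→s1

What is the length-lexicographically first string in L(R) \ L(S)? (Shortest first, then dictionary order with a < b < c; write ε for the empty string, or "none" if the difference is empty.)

The string b is accepted by R but not by S.
No shorter string lies in the difference, and b is the lexicographically first length-1 string in L(R) \ L(S).

b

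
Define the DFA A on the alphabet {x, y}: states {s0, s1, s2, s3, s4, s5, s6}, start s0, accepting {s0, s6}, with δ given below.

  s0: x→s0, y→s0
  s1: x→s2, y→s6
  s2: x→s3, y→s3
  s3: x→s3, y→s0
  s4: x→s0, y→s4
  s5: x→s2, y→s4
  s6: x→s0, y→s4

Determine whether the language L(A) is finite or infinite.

infinite

State s0 is reachable from the start and can reach an accepting state, and it lies on the cycle s0 → s0.
Traversing that cycle any number of times yields accepted strings of unbounded length, so the language is infinite.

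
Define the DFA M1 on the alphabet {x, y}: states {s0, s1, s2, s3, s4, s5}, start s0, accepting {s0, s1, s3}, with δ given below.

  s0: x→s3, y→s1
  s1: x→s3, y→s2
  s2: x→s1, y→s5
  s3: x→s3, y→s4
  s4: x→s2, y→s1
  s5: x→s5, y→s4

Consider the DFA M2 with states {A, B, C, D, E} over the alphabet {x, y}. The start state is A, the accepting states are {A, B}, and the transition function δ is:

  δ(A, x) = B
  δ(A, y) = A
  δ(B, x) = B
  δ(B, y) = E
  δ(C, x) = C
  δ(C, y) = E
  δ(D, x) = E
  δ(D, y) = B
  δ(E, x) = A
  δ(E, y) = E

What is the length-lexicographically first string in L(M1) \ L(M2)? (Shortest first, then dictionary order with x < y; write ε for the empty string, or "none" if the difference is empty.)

The string xyy is accepted by M1 but not by M2.
No shorter string lies in the difference, and xyy is the lexicographically first length-3 string in L(M1) \ L(M2).

xyy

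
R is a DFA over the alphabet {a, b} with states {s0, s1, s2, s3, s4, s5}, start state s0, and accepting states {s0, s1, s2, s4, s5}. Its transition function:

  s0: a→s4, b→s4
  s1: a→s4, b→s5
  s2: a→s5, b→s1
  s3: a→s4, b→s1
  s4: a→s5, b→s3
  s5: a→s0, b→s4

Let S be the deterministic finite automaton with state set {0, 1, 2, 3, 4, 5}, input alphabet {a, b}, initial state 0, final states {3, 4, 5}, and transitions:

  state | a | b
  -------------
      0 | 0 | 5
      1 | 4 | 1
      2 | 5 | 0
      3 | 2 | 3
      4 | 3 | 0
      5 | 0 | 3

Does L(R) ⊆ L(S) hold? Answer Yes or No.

The empty string ε is in L(R) but not in L(S).
So L(R) ⊄ L(S).

No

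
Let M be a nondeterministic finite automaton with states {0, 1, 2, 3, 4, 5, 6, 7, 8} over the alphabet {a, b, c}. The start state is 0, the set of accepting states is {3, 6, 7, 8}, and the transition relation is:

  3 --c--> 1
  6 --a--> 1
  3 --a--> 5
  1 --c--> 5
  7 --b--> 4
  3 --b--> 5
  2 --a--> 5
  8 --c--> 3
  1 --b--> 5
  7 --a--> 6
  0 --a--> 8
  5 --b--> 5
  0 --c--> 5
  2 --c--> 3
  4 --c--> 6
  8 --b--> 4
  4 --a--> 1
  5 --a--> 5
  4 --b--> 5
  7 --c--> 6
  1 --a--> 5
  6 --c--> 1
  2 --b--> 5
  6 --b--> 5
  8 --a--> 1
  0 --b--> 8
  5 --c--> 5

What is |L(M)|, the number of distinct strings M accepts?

The useful subgraph on states {0, 3, 4, 6, 8} is acyclic, so L(M) is finite; the longest accepting path visits 4 useful states, giving maximum string length 3.
Counting accepting paths from 0 by length: 2 of length 1, 2 of length 2, 2 of length 3. Total 6.

6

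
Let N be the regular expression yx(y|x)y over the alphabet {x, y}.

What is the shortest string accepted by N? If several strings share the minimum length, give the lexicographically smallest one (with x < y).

By inspection of the expression, no string of length less than 4 matches, and yxxy is the lexicographically first match of length 4.

yxxy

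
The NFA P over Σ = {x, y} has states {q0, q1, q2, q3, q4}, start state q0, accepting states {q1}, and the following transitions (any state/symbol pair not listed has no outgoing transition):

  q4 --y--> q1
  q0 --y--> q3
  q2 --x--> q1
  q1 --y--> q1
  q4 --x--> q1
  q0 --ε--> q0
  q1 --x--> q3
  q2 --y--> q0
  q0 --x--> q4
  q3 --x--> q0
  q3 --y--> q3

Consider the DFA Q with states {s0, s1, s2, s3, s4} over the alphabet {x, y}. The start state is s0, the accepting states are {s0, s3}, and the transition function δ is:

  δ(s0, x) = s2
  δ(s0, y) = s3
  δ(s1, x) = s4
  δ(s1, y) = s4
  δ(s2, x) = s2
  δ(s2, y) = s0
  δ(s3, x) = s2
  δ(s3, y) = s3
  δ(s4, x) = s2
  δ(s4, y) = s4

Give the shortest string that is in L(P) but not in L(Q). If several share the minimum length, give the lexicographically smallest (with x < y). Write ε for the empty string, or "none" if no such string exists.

xx

The string xx is accepted by P but not by Q.
No shorter string lies in the difference, and xx is the lexicographically first length-2 string in L(P) \ L(Q).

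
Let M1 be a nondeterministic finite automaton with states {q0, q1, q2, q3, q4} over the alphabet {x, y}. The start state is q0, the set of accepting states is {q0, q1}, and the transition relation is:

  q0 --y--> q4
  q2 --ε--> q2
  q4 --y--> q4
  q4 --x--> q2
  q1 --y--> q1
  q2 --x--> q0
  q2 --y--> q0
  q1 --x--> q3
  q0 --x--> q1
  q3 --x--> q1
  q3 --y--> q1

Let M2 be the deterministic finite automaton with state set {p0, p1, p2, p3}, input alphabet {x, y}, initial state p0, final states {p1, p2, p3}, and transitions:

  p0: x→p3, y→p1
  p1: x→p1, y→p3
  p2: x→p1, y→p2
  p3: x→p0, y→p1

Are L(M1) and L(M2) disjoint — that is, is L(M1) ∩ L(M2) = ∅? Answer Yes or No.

No

The string x is accepted by both M1 and M2.
Hence L(M1) ∩ L(M2) ≠ ∅.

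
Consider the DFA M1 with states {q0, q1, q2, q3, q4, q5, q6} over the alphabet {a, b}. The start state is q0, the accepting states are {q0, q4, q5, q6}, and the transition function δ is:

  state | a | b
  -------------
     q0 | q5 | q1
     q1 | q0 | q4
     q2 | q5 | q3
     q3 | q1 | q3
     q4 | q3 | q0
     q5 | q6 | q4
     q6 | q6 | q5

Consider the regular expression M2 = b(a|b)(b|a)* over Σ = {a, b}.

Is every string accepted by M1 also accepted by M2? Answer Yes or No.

The empty string ε is in L(M1) but not in L(M2).
So L(M1) ⊄ L(M2).

No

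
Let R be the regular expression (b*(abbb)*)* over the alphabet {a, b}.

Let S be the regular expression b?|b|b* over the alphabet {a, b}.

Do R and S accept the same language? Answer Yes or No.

No

The string abbb is accepted by R but rejected by S.
So L(R) ≠ L(S).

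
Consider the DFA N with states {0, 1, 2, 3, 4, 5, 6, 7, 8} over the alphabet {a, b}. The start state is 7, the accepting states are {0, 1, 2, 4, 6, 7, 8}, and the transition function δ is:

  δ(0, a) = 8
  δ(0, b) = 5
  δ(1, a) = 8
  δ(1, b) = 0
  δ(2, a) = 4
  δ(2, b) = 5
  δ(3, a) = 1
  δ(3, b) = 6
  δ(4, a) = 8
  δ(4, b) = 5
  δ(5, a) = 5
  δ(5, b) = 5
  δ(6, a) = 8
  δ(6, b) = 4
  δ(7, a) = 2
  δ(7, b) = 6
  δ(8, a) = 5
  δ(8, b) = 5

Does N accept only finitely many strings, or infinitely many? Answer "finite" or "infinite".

finite

The useful states (reachable from 7 and able to reach an accepting state) are {2, 4, 6, 7, 8}.
Restricted to these states the transition graph has no cycle, so every accepting path has bounded length and L is finite.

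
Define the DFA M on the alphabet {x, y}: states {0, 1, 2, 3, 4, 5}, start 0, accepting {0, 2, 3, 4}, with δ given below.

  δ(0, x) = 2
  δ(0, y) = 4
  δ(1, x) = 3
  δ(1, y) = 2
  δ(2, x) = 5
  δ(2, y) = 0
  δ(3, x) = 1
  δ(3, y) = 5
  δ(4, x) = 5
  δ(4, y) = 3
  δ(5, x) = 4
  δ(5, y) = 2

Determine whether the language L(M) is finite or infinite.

infinite

State 0 is reachable from the start and can reach an accepting state, and it lies on the cycle 0 → 2 → 0.
Traversing that cycle any number of times yields accepted strings of unbounded length, so the language is infinite.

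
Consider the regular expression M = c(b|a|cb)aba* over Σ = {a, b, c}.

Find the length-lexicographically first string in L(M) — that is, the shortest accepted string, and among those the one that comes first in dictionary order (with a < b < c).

By inspection of the expression, no string of length less than 4 matches, and caab is the lexicographically first match of length 4.

caab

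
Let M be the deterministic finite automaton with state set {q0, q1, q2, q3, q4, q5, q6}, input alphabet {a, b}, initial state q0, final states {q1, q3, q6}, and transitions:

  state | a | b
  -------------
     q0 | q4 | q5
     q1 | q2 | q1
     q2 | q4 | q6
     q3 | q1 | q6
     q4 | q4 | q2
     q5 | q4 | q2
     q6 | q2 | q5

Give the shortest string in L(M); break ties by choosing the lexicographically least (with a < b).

A breadth-first search from q0 reaches an accepting state first via the path q0 → q4 → q2 → q6 on input abb.
No string of length < 3 is accepted (BFS exhausts all shorter strings without reaching an accepting state), and abb is the lexicographically least accepting string of length 3.

abb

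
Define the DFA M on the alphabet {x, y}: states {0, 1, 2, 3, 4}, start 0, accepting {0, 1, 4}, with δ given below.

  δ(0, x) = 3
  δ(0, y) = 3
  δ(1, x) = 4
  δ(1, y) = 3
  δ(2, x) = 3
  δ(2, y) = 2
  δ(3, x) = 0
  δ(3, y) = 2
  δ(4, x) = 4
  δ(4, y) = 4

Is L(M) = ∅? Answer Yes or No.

The empty string ε is accepted: the run 0 ends in the accepting state 0.
Since at least one string is accepted, L(M) is not empty.

No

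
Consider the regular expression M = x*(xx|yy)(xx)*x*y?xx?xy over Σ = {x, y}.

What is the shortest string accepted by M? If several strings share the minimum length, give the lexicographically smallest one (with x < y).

By inspection of the expression, no string of length less than 5 matches, and xxxxy is the lexicographically first match of length 5.

xxxxy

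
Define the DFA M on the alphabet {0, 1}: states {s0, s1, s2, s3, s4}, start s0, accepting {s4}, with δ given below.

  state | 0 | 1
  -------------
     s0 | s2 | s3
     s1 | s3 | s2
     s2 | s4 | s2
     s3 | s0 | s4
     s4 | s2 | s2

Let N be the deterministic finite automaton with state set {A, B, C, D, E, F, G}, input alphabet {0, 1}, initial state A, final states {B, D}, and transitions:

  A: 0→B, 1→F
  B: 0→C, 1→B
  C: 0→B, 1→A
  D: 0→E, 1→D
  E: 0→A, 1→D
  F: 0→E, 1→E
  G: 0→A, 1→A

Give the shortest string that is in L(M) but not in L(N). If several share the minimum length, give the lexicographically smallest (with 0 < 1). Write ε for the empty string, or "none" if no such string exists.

The string 00 is accepted by M but not by N.
No shorter string lies in the difference, and 00 is the lexicographically first length-2 string in L(M) \ L(N).

00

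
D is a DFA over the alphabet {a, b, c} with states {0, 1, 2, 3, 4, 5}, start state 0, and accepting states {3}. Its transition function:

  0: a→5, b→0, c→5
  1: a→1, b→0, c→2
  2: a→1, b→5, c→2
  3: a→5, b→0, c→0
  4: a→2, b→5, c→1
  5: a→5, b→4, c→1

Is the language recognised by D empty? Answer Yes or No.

The states reachable from the start state are {0, 1, 2, 4, 5}.
None of the accepting states {3} is reachable, so no string is accepted and L(D) = ∅.

Yes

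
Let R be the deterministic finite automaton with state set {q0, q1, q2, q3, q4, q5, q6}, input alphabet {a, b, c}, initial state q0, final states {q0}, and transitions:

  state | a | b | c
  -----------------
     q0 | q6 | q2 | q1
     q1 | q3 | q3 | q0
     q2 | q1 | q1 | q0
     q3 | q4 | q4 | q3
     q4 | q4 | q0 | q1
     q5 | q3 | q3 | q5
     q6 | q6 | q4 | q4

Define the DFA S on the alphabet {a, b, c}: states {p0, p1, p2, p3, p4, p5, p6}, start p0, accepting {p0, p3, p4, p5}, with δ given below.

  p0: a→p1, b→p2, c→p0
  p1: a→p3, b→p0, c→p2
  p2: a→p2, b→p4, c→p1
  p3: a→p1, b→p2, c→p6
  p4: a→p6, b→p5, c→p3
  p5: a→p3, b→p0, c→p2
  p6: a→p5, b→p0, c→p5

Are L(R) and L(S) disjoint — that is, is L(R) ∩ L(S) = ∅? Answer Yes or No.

No

The empty string ε is accepted by both R and S.
Hence L(R) ∩ L(S) ≠ ∅.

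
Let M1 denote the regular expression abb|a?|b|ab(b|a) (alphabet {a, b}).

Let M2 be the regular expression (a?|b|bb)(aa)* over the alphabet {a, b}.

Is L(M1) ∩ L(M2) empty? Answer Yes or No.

No

The empty string ε is accepted by both M1 and M2.
Hence L(M1) ∩ L(M2) ≠ ∅.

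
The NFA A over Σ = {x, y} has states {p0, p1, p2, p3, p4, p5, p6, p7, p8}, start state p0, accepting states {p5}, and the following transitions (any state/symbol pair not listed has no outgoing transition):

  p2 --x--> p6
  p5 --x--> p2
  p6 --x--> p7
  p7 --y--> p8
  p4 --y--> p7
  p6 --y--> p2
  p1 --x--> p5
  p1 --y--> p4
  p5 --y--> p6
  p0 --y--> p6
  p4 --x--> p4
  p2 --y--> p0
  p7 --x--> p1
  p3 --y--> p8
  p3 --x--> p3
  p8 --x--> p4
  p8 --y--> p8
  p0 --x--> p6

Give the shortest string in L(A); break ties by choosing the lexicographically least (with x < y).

xxxx

A breadth-first search from p0 reaches an accepting state first via the path p0 → p6 → p7 → p1 → p5 on input xxxx.
No string of length < 4 is accepted (BFS exhausts all shorter strings without reaching an accepting state), and xxxx is the lexicographically least accepting string of length 4.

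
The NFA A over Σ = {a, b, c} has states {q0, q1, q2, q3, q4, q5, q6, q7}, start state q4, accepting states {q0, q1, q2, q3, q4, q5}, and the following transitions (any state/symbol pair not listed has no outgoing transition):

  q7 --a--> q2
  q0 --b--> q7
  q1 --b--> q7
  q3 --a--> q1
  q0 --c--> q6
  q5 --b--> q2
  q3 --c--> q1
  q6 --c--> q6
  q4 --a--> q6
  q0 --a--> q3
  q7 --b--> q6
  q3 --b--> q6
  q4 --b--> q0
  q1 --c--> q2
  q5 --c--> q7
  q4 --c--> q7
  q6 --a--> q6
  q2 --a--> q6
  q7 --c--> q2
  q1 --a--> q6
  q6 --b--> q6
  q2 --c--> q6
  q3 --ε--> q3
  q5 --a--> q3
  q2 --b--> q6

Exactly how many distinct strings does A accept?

The useful subgraph on states {q0, q1, q2, q3, q4, q7} is acyclic, so L(A) is finite; the longest accepting path visits 6 useful states, giving maximum string length 5.
Counting accepting paths from q4 by length: 1 of length 0, 1 of length 1, 3 of length 2, 4 of length 3, 2 of length 4, 4 of length 5. Total 15.

15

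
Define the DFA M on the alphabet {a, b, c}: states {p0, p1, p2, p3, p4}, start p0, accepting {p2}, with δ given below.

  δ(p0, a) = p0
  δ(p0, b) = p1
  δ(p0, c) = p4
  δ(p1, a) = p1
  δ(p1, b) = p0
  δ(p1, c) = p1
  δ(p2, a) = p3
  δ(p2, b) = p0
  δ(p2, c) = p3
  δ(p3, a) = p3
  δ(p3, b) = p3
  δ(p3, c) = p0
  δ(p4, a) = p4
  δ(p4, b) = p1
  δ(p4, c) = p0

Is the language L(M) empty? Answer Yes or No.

The states reachable from the start state are {p0, p1, p4}.
None of the accepting states {p2} is reachable, so no string is accepted and L(M) = ∅.

Yes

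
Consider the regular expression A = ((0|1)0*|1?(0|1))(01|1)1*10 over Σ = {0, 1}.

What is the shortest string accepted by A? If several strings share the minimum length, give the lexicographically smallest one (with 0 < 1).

0110

By inspection of the expression, no string of length less than 4 matches, and 0110 is the lexicographically first match of length 4.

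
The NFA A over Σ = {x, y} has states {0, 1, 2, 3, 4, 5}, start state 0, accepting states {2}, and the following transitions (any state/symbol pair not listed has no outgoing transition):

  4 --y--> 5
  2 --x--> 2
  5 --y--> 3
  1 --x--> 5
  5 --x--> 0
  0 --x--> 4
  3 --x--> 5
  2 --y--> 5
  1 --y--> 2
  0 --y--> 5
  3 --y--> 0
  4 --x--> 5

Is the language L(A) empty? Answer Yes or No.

Yes

The states reachable from the start state are {0, 3, 4, 5}.
None of the accepting states {2} is reachable, so no string is accepted and L(A) = ∅.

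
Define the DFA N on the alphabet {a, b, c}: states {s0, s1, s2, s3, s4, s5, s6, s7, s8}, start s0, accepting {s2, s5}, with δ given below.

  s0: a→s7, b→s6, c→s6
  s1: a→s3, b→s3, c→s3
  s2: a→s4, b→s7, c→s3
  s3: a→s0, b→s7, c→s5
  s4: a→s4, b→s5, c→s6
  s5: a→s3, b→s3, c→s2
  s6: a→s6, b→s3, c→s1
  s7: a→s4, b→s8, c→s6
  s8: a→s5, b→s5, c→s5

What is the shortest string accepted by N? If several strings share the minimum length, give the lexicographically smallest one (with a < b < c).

A breadth-first search from s0 reaches an accepting state first via the path s0 → s7 → s4 → s5 on input aab.
No string of length < 3 is accepted (BFS exhausts all shorter strings without reaching an accepting state), and aab is the lexicographically least accepting string of length 3.

aab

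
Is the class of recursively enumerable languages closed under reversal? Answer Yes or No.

Reverse the input and run the recogniser for L on it; this accepts exactly Lᴿ.
So the recursively enumerable languages are closed under reversal.

Yes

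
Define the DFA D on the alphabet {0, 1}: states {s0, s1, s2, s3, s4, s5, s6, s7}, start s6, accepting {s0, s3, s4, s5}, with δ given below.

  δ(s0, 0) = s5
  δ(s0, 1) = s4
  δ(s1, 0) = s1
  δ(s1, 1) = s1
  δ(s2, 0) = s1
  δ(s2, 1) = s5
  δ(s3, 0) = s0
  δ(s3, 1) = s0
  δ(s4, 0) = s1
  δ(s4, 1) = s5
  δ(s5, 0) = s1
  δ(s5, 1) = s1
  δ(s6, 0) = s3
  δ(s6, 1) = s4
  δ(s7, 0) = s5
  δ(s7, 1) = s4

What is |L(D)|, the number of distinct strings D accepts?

11

The useful subgraph on states {s0, s3, s4, s5, s6} is acyclic, so L(D) is finite; the longest accepting path visits 5 useful states, giving maximum string length 4.
Counting accepting paths from s6 by length: 2 of length 1, 3 of length 2, 4 of length 3, 2 of length 4. Total 11.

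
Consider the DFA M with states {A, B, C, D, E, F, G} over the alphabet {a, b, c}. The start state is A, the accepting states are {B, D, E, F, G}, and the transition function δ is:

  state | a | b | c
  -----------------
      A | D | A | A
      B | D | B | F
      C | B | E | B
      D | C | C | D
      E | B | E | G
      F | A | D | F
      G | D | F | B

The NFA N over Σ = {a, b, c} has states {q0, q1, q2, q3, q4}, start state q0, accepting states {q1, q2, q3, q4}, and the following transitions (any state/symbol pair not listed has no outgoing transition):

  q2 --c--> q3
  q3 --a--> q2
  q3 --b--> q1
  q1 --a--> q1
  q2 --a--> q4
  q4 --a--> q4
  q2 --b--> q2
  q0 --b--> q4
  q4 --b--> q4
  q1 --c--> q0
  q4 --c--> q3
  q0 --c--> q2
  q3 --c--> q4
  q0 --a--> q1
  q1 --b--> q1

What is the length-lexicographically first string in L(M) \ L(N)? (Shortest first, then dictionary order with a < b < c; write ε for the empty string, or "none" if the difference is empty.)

The string ac is accepted by M but not by N.
No shorter string lies in the difference, and ac is the lexicographically first length-2 string in L(M) \ L(N).

ac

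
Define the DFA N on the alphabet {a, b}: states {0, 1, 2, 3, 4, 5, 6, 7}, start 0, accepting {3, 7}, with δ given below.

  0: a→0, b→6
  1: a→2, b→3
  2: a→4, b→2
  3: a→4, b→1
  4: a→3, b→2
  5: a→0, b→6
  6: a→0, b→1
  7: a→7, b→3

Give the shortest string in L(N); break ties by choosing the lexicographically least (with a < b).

A breadth-first search from 0 reaches an accepting state first via the path 0 → 6 → 1 → 3 on input bbb.
No string of length < 3 is accepted (BFS exhausts all shorter strings without reaching an accepting state), and bbb is the lexicographically least accepting string of length 3.

bbb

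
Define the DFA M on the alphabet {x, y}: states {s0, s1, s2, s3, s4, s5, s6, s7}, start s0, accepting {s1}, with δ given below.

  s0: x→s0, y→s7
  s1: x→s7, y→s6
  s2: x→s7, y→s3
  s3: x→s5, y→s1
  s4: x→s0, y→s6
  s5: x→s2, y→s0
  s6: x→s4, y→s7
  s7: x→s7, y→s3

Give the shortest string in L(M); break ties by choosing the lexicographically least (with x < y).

A breadth-first search from s0 reaches an accepting state first via the path s0 → s7 → s3 → s1 on input yyy.
No string of length < 3 is accepted (BFS exhausts all shorter strings without reaching an accepting state), and yyy is the lexicographically least accepting string of length 3.

yyy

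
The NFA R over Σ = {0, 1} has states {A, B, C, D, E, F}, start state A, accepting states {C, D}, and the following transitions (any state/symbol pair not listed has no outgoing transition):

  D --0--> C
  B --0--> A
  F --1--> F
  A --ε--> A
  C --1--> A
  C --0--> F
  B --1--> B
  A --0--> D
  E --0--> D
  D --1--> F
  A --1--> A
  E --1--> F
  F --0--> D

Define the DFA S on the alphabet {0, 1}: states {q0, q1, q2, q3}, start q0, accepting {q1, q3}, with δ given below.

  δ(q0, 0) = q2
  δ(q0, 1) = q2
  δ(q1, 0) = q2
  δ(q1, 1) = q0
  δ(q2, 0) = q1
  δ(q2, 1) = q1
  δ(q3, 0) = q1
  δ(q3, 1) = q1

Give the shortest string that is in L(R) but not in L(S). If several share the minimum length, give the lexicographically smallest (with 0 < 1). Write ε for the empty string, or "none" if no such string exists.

The string 0 is accepted by R but not by S.
No shorter string lies in the difference, and 0 is the lexicographically first length-1 string in L(R) \ L(S).

0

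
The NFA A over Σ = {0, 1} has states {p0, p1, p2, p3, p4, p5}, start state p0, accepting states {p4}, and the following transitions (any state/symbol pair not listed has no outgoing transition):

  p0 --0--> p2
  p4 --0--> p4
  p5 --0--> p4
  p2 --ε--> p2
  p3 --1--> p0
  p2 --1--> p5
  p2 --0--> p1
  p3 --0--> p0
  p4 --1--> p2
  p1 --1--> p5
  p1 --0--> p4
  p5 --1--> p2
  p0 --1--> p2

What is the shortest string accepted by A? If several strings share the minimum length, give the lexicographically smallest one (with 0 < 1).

A breadth-first search from p0 reaches an accepting state first via the path p0 → p2 → p1 → p4 on input 000.
No string of length < 3 is accepted (BFS exhausts all shorter strings without reaching an accepting state), and 000 is the lexicographically least accepting string of length 3.

000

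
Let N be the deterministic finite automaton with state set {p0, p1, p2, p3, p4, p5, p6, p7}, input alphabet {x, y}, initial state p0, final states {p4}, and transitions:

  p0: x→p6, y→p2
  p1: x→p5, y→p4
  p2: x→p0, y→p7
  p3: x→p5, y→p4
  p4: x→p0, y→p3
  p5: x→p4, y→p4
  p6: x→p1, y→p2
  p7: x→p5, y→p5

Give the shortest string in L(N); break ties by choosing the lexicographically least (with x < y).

A breadth-first search from p0 reaches an accepting state first via the path p0 → p6 → p1 → p4 on input xxy.
No string of length < 3 is accepted (BFS exhausts all shorter strings without reaching an accepting state), and xxy is the lexicographically least accepting string of length 3.

xxy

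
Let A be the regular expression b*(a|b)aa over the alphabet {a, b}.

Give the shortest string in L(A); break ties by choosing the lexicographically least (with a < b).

By inspection of the expression, no string of length less than 3 matches, and aaa is the lexicographically first match of length 3.

aaa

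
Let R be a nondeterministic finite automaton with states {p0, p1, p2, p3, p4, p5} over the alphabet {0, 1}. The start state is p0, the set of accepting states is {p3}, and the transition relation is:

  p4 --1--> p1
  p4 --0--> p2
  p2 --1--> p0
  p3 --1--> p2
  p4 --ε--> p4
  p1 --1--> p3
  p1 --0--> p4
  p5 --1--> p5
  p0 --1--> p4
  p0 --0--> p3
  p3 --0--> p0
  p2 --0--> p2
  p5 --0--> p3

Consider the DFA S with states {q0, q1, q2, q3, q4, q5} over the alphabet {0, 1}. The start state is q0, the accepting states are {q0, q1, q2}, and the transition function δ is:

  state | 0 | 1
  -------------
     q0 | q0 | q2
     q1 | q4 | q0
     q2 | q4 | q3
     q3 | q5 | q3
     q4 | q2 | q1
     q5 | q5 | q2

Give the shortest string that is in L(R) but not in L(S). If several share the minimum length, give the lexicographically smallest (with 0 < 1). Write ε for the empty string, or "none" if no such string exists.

111

The string 111 is accepted by R but not by S.
No shorter string lies in the difference, and 111 is the lexicographically first length-3 string in L(R) \ L(S).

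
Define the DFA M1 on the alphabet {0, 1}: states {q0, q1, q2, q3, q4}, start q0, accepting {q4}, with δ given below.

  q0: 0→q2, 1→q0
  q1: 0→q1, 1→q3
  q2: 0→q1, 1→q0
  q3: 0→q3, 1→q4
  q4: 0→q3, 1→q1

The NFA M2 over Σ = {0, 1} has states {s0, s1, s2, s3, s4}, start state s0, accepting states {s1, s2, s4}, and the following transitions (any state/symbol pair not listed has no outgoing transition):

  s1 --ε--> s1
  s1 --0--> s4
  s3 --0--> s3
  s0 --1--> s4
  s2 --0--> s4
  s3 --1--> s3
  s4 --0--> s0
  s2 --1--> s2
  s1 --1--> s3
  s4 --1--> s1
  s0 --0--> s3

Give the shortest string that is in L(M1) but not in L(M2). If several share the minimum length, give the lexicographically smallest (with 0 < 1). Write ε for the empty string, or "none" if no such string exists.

The string 0011 is accepted by M1 but not by M2.
No shorter string lies in the difference, and 0011 is the lexicographically first length-4 string in L(M1) \ L(M2).

0011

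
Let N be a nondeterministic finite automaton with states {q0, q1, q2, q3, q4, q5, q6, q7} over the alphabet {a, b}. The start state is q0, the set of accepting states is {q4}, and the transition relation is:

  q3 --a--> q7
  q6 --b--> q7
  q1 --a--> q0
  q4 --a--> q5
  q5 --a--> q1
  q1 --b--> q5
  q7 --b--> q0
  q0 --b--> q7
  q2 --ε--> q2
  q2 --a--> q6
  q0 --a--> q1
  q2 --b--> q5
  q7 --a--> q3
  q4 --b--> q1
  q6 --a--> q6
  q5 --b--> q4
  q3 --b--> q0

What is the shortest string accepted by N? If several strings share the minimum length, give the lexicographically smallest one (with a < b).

A breadth-first search from q0 reaches an accepting state first via the path q0 → q1 → q5 → q4 on input abb.
No string of length < 3 is accepted (BFS exhausts all shorter strings without reaching an accepting state), and abb is the lexicographically least accepting string of length 3.

abb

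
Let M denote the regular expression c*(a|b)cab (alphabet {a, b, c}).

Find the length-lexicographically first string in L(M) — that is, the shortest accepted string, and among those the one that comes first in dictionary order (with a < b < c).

By inspection of the expression, no string of length less than 4 matches, and acab is the lexicographically first match of length 4.

acab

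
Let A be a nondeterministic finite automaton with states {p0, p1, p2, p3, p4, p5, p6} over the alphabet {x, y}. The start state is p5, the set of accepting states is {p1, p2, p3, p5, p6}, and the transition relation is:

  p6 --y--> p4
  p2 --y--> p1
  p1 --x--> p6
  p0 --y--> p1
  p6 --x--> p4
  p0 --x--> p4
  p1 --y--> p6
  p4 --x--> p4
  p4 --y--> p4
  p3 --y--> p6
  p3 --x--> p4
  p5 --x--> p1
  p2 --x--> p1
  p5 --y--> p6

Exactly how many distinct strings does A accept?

5

The useful subgraph on states {p1, p5, p6} is acyclic, so L(A) is finite; the longest accepting path visits 3 useful states, giving maximum string length 2.
Counting accepting paths from p5 by length: 1 of length 0, 2 of length 1, 2 of length 2. Total 5.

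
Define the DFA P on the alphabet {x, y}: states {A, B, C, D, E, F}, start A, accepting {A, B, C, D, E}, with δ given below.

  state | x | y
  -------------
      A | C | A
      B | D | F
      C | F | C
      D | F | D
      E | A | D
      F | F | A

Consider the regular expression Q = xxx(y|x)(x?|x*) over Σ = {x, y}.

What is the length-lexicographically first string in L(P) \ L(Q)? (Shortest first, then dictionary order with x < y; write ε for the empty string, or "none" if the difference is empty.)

The empty string ε is accepted by P but not by Q.
Since ε is the unique shortest string, it is the required witness.

ε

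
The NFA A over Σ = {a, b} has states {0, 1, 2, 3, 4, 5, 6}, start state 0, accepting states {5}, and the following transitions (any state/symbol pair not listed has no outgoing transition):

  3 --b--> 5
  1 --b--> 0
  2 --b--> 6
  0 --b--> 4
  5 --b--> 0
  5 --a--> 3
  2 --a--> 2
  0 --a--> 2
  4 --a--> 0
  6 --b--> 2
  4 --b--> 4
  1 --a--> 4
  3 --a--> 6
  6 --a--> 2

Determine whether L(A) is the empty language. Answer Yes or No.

The states reachable from the start state are {0, 2, 4, 6}.
None of the accepting states {5} is reachable, so no string is accepted and L(A) = ∅.

Yes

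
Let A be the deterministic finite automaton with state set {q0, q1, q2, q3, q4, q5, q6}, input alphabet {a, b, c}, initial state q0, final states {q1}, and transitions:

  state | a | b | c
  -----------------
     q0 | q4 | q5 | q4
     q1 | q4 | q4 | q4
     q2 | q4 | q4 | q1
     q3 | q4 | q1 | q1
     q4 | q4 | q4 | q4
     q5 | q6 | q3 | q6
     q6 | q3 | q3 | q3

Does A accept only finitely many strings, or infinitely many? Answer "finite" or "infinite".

The useful states (reachable from q0 and able to reach an accepting state) are {q0, q1, q3, q5, q6}.
Restricted to these states the transition graph has no cycle, so every accepting path has bounded length and L is finite.

finite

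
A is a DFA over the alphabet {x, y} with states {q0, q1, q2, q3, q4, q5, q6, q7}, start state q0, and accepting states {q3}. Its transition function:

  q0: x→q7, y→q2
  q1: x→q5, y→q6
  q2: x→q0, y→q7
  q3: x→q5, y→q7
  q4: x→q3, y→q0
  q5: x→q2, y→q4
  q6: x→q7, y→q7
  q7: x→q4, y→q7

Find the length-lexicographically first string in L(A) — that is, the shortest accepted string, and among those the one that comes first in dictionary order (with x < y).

A breadth-first search from q0 reaches an accepting state first via the path q0 → q7 → q4 → q3 on input xxx.
No string of length < 3 is accepted (BFS exhausts all shorter strings without reaching an accepting state), and xxx is the lexicographically least accepting string of length 3.

xxx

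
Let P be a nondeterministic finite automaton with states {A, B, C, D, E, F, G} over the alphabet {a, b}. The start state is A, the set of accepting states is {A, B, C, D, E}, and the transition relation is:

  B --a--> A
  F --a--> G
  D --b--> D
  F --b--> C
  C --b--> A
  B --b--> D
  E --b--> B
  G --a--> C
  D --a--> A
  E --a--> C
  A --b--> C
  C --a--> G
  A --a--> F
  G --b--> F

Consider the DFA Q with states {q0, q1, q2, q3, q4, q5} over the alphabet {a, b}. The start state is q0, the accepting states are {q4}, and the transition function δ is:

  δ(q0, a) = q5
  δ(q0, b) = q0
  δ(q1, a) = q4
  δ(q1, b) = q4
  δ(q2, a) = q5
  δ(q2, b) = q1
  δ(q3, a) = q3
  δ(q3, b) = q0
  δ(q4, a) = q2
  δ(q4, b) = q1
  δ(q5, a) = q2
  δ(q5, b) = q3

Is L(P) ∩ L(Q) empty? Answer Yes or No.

No

The string aabb is accepted by both P and Q.
Hence L(P) ∩ L(Q) ≠ ∅.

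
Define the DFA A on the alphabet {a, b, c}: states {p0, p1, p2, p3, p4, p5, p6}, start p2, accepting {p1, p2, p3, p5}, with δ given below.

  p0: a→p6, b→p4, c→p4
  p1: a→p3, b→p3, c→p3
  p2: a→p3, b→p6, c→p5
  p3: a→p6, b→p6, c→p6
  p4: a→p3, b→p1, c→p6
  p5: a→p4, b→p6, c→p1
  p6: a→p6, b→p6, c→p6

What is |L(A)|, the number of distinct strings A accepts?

12

The useful subgraph on states {p1, p2, p3, p4, p5} is acyclic, so L(A) is finite; the longest accepting path visits 5 useful states, giving maximum string length 4.
Counting accepting paths from p2 by length: 1 of length 0, 2 of length 1, 1 of length 2, 5 of length 3, 3 of length 4. Total 12.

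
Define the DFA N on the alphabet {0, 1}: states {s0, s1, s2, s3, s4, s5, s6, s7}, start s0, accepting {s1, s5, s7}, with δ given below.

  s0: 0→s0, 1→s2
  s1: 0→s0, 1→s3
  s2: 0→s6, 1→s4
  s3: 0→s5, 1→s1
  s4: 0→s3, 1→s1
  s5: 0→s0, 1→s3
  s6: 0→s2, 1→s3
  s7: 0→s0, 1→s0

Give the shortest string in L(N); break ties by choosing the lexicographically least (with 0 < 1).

A breadth-first search from s0 reaches an accepting state first via the path s0 → s2 → s4 → s1 on input 111.
No string of length < 3 is accepted (BFS exhausts all shorter strings without reaching an accepting state), and 111 is the lexicographically least accepting string of length 3.

111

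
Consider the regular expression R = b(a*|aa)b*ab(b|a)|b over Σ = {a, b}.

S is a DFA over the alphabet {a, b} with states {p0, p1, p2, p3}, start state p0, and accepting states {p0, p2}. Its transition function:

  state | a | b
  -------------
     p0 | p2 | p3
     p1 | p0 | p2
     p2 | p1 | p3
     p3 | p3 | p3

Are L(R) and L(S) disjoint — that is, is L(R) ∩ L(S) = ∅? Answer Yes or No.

Yes

Converting the expression R to a DFA (subset construction, then merging equivalent states) gives the minimal DFA with states {r0, r1, r2, r3, r4, r5, r6, r7, r8, r9, r10}, start state r0, accepting states {r2, r7, r8, r10} and transitions r0: a→r1, b→r2; r1: a→r1, b→r1; r2: a→r3, b→r4; r3: a→r3, b→r5; r4: a→r6, b→r4; r5: a→r7, b→r8; r6: a→r1, b→r9; r7: a→r1, b→r9; r8: a→r6, b→r4; r9: a→r10, b→r10; r10: a→r1, b→r1.
Exploring the product automaton R × S from the start pair (r0, p0), following both machines on each input symbol, reaches 14 state pairs: (r0, p0), (r1, p2), (r2, p3), (r1, p1), (r1, p3), (r3, p3), (r4, p3), (r1, p0), (r5, p3), (r6, p3), (r7, p3), (r8, p3), (r9, p3), (r10, p3).
R accepts in {r2, r7, r8, r10} and S accepts in {p0, p2}; no reachable pair has both components accepting, so no string drives both machines to acceptance simultaneously and L(R) ∩ L(S) = ∅.
So no string is accepted by both, and the intersection is empty.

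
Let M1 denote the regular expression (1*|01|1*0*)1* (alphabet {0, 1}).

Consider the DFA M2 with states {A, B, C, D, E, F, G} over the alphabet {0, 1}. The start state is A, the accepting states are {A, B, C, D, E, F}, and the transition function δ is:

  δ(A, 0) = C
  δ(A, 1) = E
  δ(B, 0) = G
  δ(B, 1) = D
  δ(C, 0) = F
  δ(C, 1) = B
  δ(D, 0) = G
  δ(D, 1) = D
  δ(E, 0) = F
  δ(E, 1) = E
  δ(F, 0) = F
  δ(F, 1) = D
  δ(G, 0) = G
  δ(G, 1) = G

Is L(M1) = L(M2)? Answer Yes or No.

Converting the expression M1 to a DFA (subset construction, then merging equivalent states) gives the minimal DFA with states {r0, r1, r2, r3}, start state r0, accepting states {r0, r1, r2} and transitions r0: 0→r1, 1→r0; r1: 0→r1, 1→r2; r2: 0→r3, 1→r2; r3: 0→r3, 1→r3.
Exploring the product automaton M1 × M2 from the start pair (r0, A), following both machines on each input symbol, reaches 7 state pairs: (r0, A), (r1, C), (r0, E), (r1, F), (r2, B), (r2, D), (r3, G).
M1 accepts in {r0, r1, r2} and M2 accepts in {A, B, C, D, E, F}. In every reachable pair the two components are either both accepting — (r0, A), (r1, C), (r0, E), (r1, F), (r2, B), (r2, D) — or both non-accepting, so no string is accepted by exactly one of the machines: L(M1) \ L(M2) and L(M2) \ L(M1) are both empty.
Hence every string is accepted by M1 iff it is accepted by M2, and the two languages coincide.

Yes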